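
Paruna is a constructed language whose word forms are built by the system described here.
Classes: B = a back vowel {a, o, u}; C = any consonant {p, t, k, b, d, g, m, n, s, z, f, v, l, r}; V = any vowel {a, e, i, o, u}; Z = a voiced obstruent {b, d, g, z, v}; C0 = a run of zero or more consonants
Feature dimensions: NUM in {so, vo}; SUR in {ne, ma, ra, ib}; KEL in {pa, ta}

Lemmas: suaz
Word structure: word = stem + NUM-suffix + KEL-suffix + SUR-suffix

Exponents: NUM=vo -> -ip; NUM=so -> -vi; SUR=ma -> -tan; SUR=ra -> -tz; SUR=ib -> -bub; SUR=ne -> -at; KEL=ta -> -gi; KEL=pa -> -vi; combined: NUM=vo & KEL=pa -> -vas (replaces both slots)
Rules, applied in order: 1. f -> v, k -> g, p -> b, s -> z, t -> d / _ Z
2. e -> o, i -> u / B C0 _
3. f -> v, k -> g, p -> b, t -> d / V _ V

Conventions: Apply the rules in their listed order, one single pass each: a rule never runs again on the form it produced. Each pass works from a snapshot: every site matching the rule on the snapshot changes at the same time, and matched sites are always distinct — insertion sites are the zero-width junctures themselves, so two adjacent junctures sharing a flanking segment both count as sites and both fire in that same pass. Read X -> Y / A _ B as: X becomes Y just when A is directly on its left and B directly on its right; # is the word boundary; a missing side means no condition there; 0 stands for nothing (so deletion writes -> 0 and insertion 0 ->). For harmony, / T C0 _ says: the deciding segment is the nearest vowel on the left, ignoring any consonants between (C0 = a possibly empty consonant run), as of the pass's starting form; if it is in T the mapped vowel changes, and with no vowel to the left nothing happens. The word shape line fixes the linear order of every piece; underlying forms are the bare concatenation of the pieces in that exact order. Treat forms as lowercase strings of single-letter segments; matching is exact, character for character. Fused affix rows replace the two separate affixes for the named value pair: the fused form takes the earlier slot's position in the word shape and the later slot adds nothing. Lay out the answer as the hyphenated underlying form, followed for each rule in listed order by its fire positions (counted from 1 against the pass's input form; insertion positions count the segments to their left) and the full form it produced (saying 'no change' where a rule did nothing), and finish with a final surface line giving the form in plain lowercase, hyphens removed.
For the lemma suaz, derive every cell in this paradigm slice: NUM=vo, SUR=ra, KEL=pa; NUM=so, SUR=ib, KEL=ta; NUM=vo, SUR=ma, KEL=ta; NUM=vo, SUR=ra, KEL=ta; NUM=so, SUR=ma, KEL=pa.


cell NUM=vo, SUR=ra, KEL=pa:
underlying: suaz-vas-tz
1. f -> v, k -> g, p -> b, s -> z, t -> d / _ Z: fires at position(s) 8: suazvasdz
2. e -> o, i -> u / B C0 _: no change
3. f -> v, k -> g, p -> b, t -> d / V _ V: no change
surface: suazvasdz

cell NUM=so, SUR=ib, KEL=ta:
underlying: suaz-vi-gi-bub
1. f -> v, k -> g, p -> b, s -> z, t -> d / _ Z: no change
2. e -> o, i -> u / B C0 _: fires at position(s) 6: suazvugibub
3. f -> v, k -> g, p -> b, t -> d / V _ V: no change
surface: suazvugibub

cell NUM=vo, SUR=ma, KEL=ta:
underlying: suaz-ip-gi-tan
1. f -> v, k -> g, p -> b, s -> z, t -> d / _ Z: fires at position(s) 6: suazibgitan
2. e -> o, i -> u / B C0 _: fires at position(s) 5: suazubgitan
3. f -> v, k -> g, p -> b, t -> d / V _ V: fires at position(s) 9: suazubgidan
surface: suazubgidan

cell NUM=vo, SUR=ra, KEL=ta:
underlying: suaz-ip-gi-tz
1. f -> v, k -> g, p -> b, s -> z, t -> d / _ Z: fires at position(s) 6, 9: suazibgidz
2. e -> o, i -> u / B C0 _: fires at position(s) 5: suazubgidz
3. f -> v, k -> g, p -> b, t -> d / V _ V: no change
surface: suazubgidz

cell NUM=so, SUR=ma, KEL=pa:
underlying: suaz-vi-vi-tan
1. f -> v, k -> g, p -> b, s -> z, t -> d / _ Z: no change
2. e -> o, i -> u / B C0 _: fires at position(s) 6: suazvuvitan
3. f -> v, k -> g, p -> b, t -> d / V _ V: fires at position(s) 9: suazvuvidan
surface: suazvuvidan


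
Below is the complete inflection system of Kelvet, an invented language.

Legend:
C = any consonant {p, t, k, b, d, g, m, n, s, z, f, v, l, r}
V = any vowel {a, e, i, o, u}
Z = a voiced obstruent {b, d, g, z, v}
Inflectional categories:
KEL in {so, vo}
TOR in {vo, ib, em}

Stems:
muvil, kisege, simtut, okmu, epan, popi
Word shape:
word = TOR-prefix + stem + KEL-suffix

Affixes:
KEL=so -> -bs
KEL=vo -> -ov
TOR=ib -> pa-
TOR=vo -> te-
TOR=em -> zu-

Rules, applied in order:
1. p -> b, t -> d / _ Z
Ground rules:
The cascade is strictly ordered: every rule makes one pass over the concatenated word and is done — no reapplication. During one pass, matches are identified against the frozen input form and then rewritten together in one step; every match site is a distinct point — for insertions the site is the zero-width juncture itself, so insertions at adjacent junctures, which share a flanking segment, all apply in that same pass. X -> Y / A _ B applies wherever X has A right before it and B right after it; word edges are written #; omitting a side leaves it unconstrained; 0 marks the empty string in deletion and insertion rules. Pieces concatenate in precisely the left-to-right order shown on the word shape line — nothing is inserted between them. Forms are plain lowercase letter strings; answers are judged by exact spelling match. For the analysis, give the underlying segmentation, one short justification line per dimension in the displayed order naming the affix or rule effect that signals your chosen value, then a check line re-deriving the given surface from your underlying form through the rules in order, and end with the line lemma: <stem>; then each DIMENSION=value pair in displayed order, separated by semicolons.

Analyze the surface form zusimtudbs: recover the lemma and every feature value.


underlying: zu-simtut-bs
KEL=so - signalled by the affix -bs
TOR=em - signalled by the affix zu-
check: zusimtutbs -> zusimtudbs
lemma: simtut; KEL=so; TOR=em


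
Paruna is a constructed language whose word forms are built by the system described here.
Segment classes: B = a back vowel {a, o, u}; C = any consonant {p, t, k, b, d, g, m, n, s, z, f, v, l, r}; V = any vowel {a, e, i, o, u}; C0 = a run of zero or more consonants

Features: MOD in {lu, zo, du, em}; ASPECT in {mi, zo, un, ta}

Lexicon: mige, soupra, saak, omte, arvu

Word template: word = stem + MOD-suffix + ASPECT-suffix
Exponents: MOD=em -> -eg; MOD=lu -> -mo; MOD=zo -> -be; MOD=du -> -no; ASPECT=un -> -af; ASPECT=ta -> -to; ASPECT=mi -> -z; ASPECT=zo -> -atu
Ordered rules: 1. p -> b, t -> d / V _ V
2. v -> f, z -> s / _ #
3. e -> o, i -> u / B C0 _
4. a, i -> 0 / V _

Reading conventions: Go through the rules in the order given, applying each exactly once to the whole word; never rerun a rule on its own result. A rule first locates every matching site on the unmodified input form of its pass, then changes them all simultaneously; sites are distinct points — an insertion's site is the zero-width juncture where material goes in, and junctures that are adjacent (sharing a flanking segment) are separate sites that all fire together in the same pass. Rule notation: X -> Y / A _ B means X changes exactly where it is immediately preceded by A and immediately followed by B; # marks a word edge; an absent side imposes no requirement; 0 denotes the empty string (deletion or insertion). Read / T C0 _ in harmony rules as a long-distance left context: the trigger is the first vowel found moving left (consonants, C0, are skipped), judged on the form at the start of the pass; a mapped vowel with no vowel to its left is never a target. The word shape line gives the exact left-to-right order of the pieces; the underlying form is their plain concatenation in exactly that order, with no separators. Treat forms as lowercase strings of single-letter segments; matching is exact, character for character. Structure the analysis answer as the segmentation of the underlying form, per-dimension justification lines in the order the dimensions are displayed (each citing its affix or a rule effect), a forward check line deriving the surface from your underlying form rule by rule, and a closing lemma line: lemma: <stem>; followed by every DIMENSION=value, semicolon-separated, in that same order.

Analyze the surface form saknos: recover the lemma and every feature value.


underlying: saak-no-z
MOD=du - signalled by the affix -no
ASPECT=mi - signalled by the affix -z
check: saaknoz -> saaknoz -> saaknos -> saaknos -> saknos
lemma: saak; MOD=du; ASPECT=mi


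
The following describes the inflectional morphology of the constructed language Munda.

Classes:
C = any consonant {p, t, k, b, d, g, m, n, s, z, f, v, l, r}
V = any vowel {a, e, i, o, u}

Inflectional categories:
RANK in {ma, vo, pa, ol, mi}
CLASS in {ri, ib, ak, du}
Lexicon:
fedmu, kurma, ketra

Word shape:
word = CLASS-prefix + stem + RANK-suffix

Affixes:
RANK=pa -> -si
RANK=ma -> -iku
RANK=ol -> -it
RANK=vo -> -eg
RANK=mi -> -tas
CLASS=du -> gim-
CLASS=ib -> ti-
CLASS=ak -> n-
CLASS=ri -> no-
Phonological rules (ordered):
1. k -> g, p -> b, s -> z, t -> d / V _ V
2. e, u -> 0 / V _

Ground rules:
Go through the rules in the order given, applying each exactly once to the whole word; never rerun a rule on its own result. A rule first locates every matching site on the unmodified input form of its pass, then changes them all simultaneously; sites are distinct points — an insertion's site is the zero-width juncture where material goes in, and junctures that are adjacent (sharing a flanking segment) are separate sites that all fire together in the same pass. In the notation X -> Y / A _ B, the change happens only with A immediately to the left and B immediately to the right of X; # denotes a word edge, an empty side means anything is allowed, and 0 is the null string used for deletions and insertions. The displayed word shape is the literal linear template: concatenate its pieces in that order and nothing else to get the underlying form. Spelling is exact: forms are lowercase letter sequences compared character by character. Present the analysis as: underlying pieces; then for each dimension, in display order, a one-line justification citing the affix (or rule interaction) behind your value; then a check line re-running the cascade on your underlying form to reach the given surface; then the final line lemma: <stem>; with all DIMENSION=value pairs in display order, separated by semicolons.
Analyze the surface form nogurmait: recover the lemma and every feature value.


underlying: no-kurma-it
RANK=ol - signalled by the affix -it
CLASS=ri - signalled by the affix no-
check: nokurmait -> nogurmait -> nogurmait
lemma: kurma; RANK=ol; CLASS=ri


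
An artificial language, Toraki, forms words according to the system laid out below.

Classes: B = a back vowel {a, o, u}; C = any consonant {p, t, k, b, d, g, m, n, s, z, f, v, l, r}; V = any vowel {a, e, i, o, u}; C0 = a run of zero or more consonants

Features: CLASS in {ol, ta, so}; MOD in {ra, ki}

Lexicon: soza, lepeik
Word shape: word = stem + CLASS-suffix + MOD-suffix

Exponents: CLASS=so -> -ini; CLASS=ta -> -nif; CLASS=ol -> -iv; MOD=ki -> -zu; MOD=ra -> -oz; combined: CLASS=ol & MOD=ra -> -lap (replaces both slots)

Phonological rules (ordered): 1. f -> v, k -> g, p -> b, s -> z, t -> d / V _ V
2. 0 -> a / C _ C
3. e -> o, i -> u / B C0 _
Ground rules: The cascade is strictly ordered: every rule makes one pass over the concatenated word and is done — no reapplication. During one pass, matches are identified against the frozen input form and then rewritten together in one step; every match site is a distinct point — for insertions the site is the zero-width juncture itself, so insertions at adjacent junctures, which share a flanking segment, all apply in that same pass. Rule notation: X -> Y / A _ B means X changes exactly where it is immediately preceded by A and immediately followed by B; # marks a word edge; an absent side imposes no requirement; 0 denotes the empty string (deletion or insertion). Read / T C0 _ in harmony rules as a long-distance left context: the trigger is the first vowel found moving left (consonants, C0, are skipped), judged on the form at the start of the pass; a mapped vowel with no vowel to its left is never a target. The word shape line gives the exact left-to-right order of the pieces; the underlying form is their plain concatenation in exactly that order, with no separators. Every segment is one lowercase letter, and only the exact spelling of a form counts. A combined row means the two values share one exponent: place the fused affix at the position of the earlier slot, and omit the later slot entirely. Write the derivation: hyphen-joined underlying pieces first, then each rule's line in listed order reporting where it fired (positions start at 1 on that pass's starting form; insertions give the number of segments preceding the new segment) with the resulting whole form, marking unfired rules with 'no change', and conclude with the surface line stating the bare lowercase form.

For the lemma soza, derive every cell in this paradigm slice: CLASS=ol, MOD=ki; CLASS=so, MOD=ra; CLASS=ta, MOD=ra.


cell CLASS=ol, MOD=ki:
underlying: soza-iv-zu
1. f -> v, k -> g, p -> b, s -> z, t -> d / V _ V: no change
2. 0 -> a / C _ C: inserts after position(s) 6: sozaivazu
3. e -> o, i -> u / B C0 _: fires at position(s) 5: sozauvazu
surface: sozauvazu

cell CLASS=so, MOD=ra:
underlying: soza-ini-oz
1. f -> v, k -> g, p -> b, s -> z, t -> d / V _ V: no change
2. 0 -> a / C _ C: no change
3. e -> o, i -> u / B C0 _: fires at position(s) 5: sozaunioz
surface: sozaunioz

cell CLASS=ta, MOD=ra:
underlying: soza-nif-oz
1. f -> v, k -> g, p -> b, s -> z, t -> d / V _ V: fires at position(s) 7: sozanivoz
2. 0 -> a / C _ C: no change
3. e -> o, i -> u / B C0 _: fires at position(s) 6: sozanuvoz
surface: sozanuvoz


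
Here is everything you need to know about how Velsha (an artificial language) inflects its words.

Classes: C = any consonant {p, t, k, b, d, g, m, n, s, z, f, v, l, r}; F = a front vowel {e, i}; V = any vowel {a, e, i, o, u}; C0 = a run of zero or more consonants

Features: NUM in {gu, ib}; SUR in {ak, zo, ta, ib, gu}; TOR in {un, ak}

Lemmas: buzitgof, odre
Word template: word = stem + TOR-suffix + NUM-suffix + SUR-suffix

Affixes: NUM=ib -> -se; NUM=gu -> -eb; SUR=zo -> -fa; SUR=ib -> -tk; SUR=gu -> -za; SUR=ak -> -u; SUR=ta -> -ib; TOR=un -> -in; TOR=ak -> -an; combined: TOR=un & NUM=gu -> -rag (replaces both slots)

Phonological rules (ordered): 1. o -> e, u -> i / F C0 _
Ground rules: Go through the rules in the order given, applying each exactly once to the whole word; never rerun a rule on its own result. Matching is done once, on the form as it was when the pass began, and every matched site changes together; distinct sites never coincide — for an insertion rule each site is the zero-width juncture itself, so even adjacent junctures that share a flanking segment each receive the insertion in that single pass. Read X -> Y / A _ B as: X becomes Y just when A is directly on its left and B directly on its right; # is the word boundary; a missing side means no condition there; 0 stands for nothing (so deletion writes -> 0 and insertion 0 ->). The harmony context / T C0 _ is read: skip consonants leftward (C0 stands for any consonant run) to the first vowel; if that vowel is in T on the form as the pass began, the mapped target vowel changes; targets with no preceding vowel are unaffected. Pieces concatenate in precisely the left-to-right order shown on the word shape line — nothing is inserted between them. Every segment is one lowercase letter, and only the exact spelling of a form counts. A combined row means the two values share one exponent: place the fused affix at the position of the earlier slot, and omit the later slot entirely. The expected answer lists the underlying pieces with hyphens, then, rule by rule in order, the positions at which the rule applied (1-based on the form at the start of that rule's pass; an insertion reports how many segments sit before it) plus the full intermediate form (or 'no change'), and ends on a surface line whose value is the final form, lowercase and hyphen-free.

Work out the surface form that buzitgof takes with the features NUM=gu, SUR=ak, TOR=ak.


underlying: buzitgof-an-eb-u
1. o -> e, u -> i / F C0 _: fires at position(s) 7, 13: buzitgefanebi
surface: buzitgefanebi


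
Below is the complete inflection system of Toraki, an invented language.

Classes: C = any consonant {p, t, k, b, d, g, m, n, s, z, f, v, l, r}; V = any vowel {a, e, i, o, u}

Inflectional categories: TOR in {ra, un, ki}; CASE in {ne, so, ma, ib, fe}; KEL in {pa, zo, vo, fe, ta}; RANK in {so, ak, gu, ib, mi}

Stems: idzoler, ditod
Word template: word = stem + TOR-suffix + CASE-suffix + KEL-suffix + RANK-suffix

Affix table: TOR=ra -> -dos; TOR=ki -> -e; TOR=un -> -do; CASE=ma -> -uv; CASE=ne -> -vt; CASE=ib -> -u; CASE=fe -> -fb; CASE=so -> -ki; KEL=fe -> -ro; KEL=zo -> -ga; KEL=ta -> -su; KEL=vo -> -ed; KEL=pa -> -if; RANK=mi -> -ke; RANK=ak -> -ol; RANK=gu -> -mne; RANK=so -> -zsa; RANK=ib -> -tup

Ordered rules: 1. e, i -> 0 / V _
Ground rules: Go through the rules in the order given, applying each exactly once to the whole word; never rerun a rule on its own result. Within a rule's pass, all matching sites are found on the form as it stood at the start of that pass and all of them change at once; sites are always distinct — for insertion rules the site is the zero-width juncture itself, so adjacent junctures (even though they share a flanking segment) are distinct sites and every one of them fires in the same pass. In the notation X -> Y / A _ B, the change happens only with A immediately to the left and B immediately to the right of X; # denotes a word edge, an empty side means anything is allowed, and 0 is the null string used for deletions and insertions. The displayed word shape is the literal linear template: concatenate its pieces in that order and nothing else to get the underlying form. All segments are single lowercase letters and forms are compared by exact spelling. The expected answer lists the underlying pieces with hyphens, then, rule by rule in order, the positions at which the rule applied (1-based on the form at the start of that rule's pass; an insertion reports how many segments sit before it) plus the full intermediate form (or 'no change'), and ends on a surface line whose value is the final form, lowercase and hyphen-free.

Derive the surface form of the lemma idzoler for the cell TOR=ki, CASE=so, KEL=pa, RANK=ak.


underlying: idzoler-e-ki-if-ol
1. e, i -> 0 / V _: fires at position(s) 11: idzolerekifol
surface: idzolerekifol


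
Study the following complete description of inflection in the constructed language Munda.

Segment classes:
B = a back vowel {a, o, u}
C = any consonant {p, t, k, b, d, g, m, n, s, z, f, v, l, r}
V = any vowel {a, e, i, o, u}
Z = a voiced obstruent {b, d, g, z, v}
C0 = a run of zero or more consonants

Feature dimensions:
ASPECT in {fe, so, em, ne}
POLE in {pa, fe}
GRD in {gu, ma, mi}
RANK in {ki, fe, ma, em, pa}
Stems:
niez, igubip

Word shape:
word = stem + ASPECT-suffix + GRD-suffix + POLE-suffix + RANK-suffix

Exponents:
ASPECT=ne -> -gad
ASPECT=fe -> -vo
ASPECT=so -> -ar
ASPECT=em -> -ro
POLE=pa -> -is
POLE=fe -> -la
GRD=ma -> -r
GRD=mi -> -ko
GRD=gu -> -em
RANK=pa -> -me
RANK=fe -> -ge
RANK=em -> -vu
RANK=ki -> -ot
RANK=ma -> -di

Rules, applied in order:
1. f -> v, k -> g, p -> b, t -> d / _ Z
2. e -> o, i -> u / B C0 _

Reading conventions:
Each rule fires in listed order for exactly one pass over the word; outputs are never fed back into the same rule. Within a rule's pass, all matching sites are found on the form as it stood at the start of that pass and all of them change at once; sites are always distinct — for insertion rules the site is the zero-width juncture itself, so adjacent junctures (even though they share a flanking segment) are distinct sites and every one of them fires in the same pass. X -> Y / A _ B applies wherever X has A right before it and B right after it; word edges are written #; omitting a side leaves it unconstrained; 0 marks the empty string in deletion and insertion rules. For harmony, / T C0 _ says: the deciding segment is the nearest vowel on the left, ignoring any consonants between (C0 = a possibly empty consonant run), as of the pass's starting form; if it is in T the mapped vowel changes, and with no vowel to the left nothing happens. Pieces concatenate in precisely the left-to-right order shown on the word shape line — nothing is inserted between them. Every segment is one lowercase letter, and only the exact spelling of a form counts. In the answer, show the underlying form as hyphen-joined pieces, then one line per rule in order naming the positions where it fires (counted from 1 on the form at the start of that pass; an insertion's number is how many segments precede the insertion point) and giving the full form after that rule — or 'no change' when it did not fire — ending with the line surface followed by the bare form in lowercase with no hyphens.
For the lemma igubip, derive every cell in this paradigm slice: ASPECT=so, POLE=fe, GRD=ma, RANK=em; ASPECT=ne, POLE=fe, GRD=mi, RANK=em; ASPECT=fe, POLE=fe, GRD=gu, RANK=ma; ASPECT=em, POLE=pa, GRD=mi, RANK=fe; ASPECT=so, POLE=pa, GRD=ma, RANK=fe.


cell ASPECT=so, POLE=fe, GRD=ma, RANK=em:
underlying: igubip-ar-r-la-vu
1. f -> v, k -> g, p -> b, t -> d / _ Z: no change
2. e -> o, i -> u / B C0 _: fires at position(s) 5: igubuparrlavu
surface: igubuparrlavu

cell ASPECT=ne, POLE=fe, GRD=mi, RANK=em:
underlying: igubip-gad-ko-la-vu
1. f -> v, k -> g, p -> b, t -> d / _ Z: fires at position(s) 6: igubibgadkolavu
2. e -> o, i -> u / B C0 _: fires at position(s) 5: igububgadkolavu
surface: igububgadkolavu

cell ASPECT=fe, POLE=fe, GRD=gu, RANK=ma:
underlying: igubip-vo-em-la-di
1. f -> v, k -> g, p -> b, t -> d / _ Z: fires at position(s) 6: igubibvoemladi
2. e -> o, i -> u / B C0 _: fires at position(s) 5, 9, 14: igububvoomladu
surface: igububvoomladu

cell ASPECT=em, POLE=pa, GRD=mi, RANK=fe:
underlying: igubip-ro-ko-is-ge
1. f -> v, k -> g, p -> b, t -> d / _ Z: no change
2. e -> o, i -> u / B C0 _: fires at position(s) 5, 11: igubuprokousge
surface: igubuprokousge

cell ASPECT=so, POLE=pa, GRD=ma, RANK=fe:
underlying: igubip-ar-r-is-ge
1. f -> v, k -> g, p -> b, t -> d / _ Z: no change
2. e -> o, i -> u / B C0 _: fires at position(s) 5, 10: igubuparrusge
surface: igubuparrusge


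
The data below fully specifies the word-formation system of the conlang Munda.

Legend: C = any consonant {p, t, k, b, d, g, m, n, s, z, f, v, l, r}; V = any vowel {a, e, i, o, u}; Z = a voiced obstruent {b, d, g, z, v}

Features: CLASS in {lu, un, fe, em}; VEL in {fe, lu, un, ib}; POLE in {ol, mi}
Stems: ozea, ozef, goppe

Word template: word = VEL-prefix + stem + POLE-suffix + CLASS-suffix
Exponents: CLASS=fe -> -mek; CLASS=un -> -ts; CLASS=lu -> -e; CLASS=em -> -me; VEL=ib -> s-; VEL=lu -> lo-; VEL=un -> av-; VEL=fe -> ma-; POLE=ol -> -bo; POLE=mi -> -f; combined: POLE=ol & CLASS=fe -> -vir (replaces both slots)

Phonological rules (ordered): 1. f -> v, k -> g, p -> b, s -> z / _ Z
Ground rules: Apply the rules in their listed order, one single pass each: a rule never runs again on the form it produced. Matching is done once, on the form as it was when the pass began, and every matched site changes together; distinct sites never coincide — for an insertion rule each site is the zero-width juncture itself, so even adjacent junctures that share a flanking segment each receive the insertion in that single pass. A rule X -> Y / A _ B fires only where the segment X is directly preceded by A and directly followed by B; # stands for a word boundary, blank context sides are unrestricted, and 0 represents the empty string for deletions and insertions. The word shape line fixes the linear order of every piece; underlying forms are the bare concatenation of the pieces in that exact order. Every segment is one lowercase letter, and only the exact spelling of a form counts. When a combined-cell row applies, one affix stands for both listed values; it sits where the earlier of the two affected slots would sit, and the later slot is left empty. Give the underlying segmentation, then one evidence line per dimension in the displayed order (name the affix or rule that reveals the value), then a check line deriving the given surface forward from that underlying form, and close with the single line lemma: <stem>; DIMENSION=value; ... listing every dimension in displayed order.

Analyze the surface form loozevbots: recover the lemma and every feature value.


underlying: lo-ozef-bo-ts
CLASS=un - signalled by the affix -ts
VEL=lu - signalled by the affix lo-
POLE=ol - signalled by the affix -bo
check: loozefbots -> loozevbots
lemma: ozef; CLASS=un; VEL=lu; POLE=ol


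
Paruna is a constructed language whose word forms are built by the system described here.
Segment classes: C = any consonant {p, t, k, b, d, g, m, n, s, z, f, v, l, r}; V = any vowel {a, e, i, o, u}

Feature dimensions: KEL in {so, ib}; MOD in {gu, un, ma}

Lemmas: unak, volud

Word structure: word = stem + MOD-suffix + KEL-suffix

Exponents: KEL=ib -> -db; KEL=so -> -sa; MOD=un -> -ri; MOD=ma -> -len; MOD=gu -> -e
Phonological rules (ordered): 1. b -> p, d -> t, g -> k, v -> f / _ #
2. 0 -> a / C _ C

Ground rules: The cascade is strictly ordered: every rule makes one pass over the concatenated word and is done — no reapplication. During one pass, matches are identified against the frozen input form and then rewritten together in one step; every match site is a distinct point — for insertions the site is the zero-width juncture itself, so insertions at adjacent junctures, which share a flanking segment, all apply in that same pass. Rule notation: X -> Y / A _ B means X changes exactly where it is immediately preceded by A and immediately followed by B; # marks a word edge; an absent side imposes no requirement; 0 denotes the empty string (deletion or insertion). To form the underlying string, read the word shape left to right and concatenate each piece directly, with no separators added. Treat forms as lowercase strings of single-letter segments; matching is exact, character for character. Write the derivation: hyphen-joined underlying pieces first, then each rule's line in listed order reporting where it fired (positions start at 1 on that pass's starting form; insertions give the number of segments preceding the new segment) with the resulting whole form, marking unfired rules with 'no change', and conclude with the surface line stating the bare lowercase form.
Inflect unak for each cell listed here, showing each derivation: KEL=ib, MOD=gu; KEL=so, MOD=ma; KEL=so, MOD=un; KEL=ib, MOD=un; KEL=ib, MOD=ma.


cell KEL=ib, MOD=gu:
underlying: unak-e-db
1. b -> p, d -> t, g -> k, v -> f / _ #: fires at position(s) 7: unakedp
2. 0 -> a / C _ C: inserts after position(s) 6: unakedap
surface: unakedap

cell KEL=so, MOD=ma:
underlying: unak-len-sa
1. b -> p, d -> t, g -> k, v -> f / _ #: no change
2. 0 -> a / C _ C: inserts after position(s) 4, 7: unakalenasa
surface: unakalenasa

cell KEL=so, MOD=un:
underlying: unak-ri-sa
1. b -> p, d -> t, g -> k, v -> f / _ #: no change
2. 0 -> a / C _ C: inserts after position(s) 4: unakarisa
surface: unakarisa

cell KEL=ib, MOD=un:
underlying: unak-ri-db
1. b -> p, d -> t, g -> k, v -> f / _ #: fires at position(s) 8: unakridp
2. 0 -> a / C _ C: inserts after position(s) 4, 7: unakaridap
surface: unakaridap

cell KEL=ib, MOD=ma:
underlying: unak-len-db
1. b -> p, d -> t, g -> k, v -> f / _ #: fires at position(s) 9: unaklendp
2. 0 -> a / C _ C: inserts after position(s) 4, 7, 8: unakalenadap
surface: unakalenadap


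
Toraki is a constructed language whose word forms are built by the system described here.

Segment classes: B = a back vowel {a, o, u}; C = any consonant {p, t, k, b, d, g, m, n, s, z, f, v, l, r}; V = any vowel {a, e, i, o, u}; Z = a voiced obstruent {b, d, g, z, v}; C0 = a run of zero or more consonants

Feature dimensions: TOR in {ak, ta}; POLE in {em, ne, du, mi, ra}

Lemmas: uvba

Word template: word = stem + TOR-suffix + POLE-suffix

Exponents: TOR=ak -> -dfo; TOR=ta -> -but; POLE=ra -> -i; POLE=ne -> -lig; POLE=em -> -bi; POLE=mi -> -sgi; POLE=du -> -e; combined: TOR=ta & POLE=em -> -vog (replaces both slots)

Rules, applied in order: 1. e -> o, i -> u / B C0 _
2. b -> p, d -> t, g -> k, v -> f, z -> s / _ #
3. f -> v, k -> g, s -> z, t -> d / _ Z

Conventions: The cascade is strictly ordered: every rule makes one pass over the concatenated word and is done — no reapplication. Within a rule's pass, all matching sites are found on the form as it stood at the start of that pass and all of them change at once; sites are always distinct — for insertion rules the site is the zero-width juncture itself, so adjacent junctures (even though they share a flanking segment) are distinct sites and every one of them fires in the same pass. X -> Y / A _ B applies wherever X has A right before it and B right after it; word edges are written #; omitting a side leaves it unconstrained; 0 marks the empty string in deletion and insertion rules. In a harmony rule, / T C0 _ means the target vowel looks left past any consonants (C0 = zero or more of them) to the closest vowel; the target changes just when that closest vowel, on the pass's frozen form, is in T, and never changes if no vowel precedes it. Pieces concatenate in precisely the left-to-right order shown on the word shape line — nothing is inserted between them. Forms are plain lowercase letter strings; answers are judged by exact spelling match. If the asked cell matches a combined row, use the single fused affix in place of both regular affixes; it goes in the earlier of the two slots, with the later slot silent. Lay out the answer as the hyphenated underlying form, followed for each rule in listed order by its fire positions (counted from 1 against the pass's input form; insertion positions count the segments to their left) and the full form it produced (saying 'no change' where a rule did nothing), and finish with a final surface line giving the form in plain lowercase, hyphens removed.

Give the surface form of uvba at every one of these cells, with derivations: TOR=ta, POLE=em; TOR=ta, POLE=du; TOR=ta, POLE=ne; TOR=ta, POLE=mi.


cell TOR=ta, POLE=em:
underlying: uvba-vog
1. e -> o, i -> u / B C0 _: no change
2. b -> p, d -> t, g -> k, v -> f, z -> s / _ #: fires at position(s) 7: uvbavok
3. f -> v, k -> g, s -> z, t -> d / _ Z: no change
surface: uvbavok

cell TOR=ta, POLE=du:
underlying: uvba-but-e
1. e -> o, i -> u / B C0 _: fires at position(s) 8: uvbabuto
2. b -> p, d -> t, g -> k, v -> f, z -> s / _ #: no change
3. f -> v, k -> g, s -> z, t -> d / _ Z: no change
surface: uvbabuto

cell TOR=ta, POLE=ne:
underlying: uvba-but-lig
1. e -> o, i -> u / B C0 _: fires at position(s) 9: uvbabutlug
2. b -> p, d -> t, g -> k, v -> f, z -> s / _ #: fires at position(s) 10: uvbabutluk
3. f -> v, k -> g, s -> z, t -> d / _ Z: no change
surface: uvbabutluk

cell TOR=ta, POLE=mi:
underlying: uvba-but-sgi
1. e -> o, i -> u / B C0 _: fires at position(s) 10: uvbabutsgu
2. b -> p, d -> t, g -> k, v -> f, z -> s / _ #: no change
3. f -> v, k -> g, s -> z, t -> d / _ Z: fires at position(s) 8: uvbabutzgu
surface: uvbabutzgu


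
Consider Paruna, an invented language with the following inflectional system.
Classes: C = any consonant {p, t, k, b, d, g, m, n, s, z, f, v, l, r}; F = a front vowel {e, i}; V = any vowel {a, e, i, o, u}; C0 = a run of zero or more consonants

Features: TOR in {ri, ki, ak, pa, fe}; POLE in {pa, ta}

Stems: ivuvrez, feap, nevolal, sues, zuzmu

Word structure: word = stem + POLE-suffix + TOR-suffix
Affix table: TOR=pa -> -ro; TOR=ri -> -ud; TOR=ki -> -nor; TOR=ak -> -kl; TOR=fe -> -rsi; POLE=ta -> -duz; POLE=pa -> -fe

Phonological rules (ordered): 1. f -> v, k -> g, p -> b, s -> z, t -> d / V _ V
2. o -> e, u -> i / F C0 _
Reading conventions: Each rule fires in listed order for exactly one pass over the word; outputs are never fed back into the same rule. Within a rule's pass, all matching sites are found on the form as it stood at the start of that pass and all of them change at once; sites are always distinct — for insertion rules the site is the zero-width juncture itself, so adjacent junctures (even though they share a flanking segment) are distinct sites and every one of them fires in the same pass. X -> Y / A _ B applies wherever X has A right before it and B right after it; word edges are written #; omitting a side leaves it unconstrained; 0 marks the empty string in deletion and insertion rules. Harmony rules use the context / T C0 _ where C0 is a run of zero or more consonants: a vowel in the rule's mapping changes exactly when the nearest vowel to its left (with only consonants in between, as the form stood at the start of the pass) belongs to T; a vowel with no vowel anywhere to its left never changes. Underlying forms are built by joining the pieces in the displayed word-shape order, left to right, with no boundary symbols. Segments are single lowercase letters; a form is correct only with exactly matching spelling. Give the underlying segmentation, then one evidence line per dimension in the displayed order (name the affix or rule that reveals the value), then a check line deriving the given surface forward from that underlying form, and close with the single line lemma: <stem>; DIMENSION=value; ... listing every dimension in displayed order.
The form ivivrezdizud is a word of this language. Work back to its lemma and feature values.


underlying: ivuvrez-duz-ud
TOR=ri - signalled by the affix -ud
POLE=ta - signalled by the affix -duz
check: ivuvrezduzud -> ivuvrezduzud -> ivivrezdizud
lemma: ivuvrez; TOR=ri; POLE=ta


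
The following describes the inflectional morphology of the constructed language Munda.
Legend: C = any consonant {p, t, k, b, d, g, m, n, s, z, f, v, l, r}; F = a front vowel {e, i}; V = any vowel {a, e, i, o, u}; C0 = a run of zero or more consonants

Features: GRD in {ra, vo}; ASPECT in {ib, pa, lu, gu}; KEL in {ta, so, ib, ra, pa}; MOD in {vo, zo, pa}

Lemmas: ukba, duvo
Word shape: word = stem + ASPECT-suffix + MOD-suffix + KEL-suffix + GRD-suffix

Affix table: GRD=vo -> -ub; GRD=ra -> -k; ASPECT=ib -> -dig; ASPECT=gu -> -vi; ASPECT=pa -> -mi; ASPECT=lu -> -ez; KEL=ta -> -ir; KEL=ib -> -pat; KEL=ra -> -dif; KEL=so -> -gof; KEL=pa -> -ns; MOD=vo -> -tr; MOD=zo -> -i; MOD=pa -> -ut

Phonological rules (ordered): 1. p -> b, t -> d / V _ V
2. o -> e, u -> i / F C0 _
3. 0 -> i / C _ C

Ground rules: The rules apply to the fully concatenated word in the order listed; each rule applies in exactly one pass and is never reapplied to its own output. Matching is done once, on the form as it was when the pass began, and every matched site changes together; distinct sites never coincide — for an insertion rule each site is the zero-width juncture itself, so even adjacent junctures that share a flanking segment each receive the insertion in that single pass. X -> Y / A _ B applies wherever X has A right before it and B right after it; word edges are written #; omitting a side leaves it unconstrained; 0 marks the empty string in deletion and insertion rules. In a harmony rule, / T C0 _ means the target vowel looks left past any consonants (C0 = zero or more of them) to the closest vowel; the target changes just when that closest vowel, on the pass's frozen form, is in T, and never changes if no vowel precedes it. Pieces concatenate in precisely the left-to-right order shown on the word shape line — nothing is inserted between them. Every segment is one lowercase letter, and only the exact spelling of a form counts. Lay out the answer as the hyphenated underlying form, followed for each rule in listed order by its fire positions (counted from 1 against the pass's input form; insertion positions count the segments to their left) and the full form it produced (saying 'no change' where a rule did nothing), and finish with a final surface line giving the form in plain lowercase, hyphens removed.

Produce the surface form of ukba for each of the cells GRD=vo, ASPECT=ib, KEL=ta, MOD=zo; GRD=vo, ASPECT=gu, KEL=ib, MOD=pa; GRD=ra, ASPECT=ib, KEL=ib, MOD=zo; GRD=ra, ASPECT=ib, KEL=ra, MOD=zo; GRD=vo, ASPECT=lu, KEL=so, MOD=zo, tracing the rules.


cell GRD=vo, ASPECT=ib, KEL=ta, MOD=zo:
underlying: ukba-dig-i-ir-ub
1. p -> b, t -> d / V _ V: no change
2. o -> e, u -> i / F C0 _: fires at position(s) 11: ukbadigiirib
3. 0 -> i / C _ C: inserts after position(s) 2: ukibadigiirib
surface: ukibadigiirib

cell GRD=vo, ASPECT=gu, KEL=ib, MOD=pa:
underlying: ukba-vi-ut-pat-ub
1. p -> b, t -> d / V _ V: fires at position(s) 11: ukbaviutpadub
2. o -> e, u -> i / F C0 _: fires at position(s) 7: ukbaviitpadub
3. 0 -> i / C _ C: inserts after position(s) 2, 8: ukibaviitipadub
surface: ukibaviitipadub

cell GRD=ra, ASPECT=ib, KEL=ib, MOD=zo:
underlying: ukba-dig-i-pat-k
1. p -> b, t -> d / V _ V: fires at position(s) 9: ukbadigibatk
2. o -> e, u -> i / F C0 _: no change
3. 0 -> i / C _ C: inserts after position(s) 2, 11: ukibadigibatik
surface: ukibadigibatik

cell GRD=ra, ASPECT=ib, KEL=ra, MOD=zo:
underlying: ukba-dig-i-dif-k
1. p -> b, t -> d / V _ V: no change
2. o -> e, u -> i / F C0 _: no change
3. 0 -> i / C _ C: inserts after position(s) 2, 11: ukibadigidifik
surface: ukibadigidifik

cell GRD=vo, ASPECT=lu, KEL=so, MOD=zo:
underlying: ukba-ez-i-gof-ub
1. p -> b, t -> d / V _ V: no change
2. o -> e, u -> i / F C0 _: fires at position(s) 9: ukbaezigefub
3. 0 -> i / C _ C: inserts after position(s) 2: ukibaezigefub
surface: ukibaezigefub


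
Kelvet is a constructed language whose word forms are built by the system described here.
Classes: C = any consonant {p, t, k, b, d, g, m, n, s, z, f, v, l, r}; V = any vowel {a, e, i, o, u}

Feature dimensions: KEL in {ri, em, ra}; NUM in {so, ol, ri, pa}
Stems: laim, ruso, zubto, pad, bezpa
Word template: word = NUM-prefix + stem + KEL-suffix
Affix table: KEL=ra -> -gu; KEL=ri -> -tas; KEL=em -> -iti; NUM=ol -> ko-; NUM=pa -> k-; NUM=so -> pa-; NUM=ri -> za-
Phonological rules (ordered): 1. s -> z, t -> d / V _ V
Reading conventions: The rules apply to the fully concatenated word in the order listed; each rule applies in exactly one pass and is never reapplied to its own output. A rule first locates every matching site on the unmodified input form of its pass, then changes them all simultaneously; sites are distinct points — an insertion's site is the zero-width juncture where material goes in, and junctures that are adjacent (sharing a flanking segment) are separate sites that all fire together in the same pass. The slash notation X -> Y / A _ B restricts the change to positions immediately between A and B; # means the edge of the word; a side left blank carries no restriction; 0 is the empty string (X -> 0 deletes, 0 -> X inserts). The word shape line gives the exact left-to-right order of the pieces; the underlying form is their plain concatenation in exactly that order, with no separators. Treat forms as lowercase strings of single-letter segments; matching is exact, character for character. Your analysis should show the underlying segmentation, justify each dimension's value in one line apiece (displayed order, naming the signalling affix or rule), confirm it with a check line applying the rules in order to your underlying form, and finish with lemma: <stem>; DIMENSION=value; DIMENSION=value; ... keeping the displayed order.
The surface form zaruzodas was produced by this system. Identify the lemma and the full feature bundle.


underlying: za-ruso-tas
KEL=ri - signalled by the affix -tas
NUM=ri - signalled by the affix za-
check: zarusotas -> zaruzodas
lemma: ruso; KEL=ri; NUM=ri


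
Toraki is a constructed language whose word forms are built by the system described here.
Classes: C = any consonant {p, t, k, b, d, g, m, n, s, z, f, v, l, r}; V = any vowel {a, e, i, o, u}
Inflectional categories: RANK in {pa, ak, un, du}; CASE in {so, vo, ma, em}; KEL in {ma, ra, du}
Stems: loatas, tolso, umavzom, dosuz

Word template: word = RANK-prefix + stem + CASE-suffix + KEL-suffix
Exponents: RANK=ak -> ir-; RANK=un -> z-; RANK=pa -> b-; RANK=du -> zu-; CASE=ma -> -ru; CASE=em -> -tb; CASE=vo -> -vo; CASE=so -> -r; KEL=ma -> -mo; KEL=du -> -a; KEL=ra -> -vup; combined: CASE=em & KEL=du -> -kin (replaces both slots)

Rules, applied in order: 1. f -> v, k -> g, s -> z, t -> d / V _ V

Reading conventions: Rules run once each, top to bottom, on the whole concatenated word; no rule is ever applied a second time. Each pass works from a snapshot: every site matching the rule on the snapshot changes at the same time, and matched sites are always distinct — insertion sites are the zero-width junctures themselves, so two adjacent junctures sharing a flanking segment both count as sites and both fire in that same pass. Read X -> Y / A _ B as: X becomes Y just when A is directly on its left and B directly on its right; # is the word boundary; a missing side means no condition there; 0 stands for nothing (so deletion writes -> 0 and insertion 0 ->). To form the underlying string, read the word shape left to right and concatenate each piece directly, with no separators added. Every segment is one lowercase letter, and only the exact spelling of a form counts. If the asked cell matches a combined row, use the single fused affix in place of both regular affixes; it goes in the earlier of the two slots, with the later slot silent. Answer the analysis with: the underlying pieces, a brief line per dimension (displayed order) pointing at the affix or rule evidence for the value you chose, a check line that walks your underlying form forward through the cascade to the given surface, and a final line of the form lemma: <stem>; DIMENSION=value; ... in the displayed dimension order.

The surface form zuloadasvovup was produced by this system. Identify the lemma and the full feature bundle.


underlying: zu-loatas-vo-vup
RANK=du - signalled by the affix zu-
CASE=vo - signalled by the affix -vo
KEL=ra - signalled by the affix -vup
check: zuloatasvovup -> zuloadasvovup
lemma: loatas; RANK=du; CASE=vo; KEL=ra
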